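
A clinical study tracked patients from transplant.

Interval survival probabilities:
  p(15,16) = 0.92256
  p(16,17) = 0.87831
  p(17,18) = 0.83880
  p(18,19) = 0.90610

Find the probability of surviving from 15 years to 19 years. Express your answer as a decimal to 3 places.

0.616

The overall survival probability is 0.92256 × 0.87831 × 0.83880 × 0.90610.
= 0.615853.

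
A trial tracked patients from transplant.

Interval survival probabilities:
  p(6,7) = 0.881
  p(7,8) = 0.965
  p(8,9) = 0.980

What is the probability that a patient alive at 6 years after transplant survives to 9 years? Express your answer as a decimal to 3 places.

The overall survival probability is 0.881 × 0.965 × 0.980.
= 0.833162.

0.833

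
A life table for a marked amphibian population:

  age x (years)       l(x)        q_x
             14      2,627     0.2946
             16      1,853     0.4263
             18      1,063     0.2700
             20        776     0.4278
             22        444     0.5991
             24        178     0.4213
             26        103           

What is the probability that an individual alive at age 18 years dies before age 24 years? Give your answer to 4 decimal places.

P(die before 24 | alive at 18) = 1 − l(24)/l(18) = 1 − 178/1,063 = (885)/1,063 = 0.832549.

0.8325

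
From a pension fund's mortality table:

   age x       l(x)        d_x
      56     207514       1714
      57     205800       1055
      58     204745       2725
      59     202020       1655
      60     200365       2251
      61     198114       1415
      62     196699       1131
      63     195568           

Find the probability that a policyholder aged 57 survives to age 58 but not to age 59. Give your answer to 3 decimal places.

This is the probability of reaching 58 but not 59, conditional on being alive at 57: (l(58) − l(59)) / l(57).
= (204745 − 202020) / 205800 = 2725 / 205800 = 0.013241.

0.013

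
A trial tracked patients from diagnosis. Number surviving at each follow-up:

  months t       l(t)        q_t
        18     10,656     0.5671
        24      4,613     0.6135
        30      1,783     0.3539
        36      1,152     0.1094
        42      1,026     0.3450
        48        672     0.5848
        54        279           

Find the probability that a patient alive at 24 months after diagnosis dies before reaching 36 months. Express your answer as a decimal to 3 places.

P(die before 36 | alive at 24) = 1 − l(36)/l(24) = 1 − 1,152/4,613 = (3,461)/4,613 = 0.750271.

0.750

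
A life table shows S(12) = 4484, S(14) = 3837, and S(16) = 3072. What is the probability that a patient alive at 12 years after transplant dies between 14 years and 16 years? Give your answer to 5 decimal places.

0.17061

This is the probability of reaching 14 but not 16, conditional on being alive at 12: (S(14) − S(16)) / S(12).
= (3837 − 3072) / 4484 = 765 / 4484 = 0.170607.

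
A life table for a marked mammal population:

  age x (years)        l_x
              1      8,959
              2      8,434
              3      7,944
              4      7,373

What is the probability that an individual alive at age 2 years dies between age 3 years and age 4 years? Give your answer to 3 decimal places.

0.068

This is the probability of reaching 3 but not 4, conditional on being alive at 2: (l_3 − l_4) / l_2.
= (7,944 − 7,373) / 8,434 = 571 / 8,434 = 0.067702.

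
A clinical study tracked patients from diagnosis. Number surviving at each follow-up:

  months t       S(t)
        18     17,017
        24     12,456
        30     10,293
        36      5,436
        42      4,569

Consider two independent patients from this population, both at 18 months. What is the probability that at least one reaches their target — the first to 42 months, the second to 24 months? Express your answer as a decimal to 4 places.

p₁ = S(42)/S(18) = 4,569/17,017 = 0.268496; p₂ = S(24)/S(18) = 12,456/17,017 = 0.731974.
P(at least one) = 1 − (1−p₁)(1−p₂) = 1 − 0.731504 × 0.268026 = 0.803938.

0.8039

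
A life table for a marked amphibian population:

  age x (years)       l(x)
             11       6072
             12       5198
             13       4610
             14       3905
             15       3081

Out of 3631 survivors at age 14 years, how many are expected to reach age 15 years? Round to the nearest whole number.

2865

The relevant probability is 3081/3905 = 0.788988.
Expected number = 3631 × 0.788988 = 2865.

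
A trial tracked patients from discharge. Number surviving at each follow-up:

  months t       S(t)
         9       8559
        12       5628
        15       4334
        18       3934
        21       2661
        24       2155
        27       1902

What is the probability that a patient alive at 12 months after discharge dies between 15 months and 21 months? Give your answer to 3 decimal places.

This is the probability of reaching 15 but not 21, conditional on being alive at 12: (S(15) − S(21)) / S(12).
= (4334 − 2661) / 5628 = 1673 / 5628 = 0.297264.

0.297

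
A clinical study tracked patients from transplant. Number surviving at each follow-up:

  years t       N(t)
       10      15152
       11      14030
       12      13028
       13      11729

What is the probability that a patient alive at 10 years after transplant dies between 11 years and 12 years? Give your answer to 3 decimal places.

0.066

This is the probability of reaching 11 but not 12, conditional on being alive at 10: (N(11) − N(12)) / N(10).
= (14030 − 13028) / 15152 = 1002 / 15152 = 0.066130.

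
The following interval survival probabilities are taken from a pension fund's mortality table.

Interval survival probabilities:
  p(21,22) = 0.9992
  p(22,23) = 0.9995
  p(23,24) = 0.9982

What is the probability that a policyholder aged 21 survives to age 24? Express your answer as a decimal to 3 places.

P(survive 21→24) = 0.9992 × 0.9995 × 0.9982.
= 0.996903.

0.997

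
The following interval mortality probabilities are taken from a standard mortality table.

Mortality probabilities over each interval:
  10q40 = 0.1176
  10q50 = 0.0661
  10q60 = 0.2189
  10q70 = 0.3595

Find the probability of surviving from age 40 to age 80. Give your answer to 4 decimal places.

Chaining the interval survival probabilities: (1 − 0.1176) × (1 − 0.0661) × (1 − 0.2189) × (1 − 0.3595).
= 0.8824 × 0.9339 × 0.7811 × 0.6405 = 0.412279.

0.4123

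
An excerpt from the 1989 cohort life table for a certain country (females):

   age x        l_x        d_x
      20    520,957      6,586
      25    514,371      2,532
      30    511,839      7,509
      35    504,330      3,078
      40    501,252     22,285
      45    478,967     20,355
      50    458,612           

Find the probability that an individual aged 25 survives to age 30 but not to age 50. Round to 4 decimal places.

0.1035

This is the probability of reaching 30 but not 50, conditional on being alive at 25: (l_30 − l_50) / l_25.
= (511,839 − 458,612) / 514,371 = 53,227 / 514,371 = 0.103480.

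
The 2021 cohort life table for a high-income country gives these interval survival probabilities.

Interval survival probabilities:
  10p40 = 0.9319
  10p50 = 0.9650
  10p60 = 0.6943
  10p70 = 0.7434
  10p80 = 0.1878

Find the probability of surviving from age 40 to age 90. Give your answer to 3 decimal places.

0.087

The overall survival probability is 0.9319 × 0.9650 × 0.6943 × 0.7434 × 0.1878.
= 0.087169.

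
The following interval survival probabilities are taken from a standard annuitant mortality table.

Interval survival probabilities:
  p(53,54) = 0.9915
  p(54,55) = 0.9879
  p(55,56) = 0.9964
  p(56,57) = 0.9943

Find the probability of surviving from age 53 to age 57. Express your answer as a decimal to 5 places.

0.97041

Chaining the interval survival probabilities: 0.9915 × 0.9879 × 0.9964 × 0.9943.
= 0.970414.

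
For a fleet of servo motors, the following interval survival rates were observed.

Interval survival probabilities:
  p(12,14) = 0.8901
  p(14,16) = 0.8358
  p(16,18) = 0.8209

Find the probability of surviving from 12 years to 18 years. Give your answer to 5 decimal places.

The overall survival probability is 0.8901 × 0.8358 × 0.8209.
= 0.610705.

0.61070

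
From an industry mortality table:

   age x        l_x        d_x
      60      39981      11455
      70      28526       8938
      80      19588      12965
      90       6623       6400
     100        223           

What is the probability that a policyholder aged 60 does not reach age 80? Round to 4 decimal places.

0.5101

P(die before 80 | alive at 60) = 1 − l_80/l_60 = 1 − 19588/39981 = (20393)/39981 = 0.510067.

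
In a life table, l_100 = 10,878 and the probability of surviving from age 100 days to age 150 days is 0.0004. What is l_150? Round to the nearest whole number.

l_150 = l_100 × p = 10,878 × 0.0004 = 4.

4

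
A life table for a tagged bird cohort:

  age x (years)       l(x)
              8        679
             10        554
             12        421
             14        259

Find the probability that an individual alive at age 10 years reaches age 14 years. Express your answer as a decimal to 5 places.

The conditional survival probability is l(14)/l(10) = 259/554 = 0.467509.

0.46751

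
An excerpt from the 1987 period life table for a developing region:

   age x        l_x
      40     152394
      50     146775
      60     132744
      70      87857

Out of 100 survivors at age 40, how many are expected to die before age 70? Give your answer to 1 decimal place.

42.3

The relevant probability is 1 − 87857/152394 = 0.423488.
Expected number = 100 × 0.423488 = 42.3.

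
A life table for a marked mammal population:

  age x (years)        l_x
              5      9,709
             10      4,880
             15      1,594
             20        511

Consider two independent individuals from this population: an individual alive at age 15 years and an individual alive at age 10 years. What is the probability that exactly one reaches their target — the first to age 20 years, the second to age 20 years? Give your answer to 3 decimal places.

0.358

p₁ = l_20/l_15 = 511/1,594 = 0.320577; p₂ = l_20/l_10 = 511/4,880 = 0.104713.
P(exactly one) = p₁(1−p₂) + (1−p₁)p₂ = 0.287008 + 0.071144 = 0.358153.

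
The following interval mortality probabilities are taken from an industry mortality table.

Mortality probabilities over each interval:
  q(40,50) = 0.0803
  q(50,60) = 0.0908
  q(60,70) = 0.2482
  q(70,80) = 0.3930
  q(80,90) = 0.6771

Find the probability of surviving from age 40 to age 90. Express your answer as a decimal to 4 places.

0.1232

The overall survival probability is (1 − 0.0803) × (1 − 0.0908) × (1 − 0.2482) × (1 − 0.3930) × (1 − 0.6771).
= 0.9197 × 0.9092 × 0.7518 × 0.6070 × 0.3229 = 0.123215.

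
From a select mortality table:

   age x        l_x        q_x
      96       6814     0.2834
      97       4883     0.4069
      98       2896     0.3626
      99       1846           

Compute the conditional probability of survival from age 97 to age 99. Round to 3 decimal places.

We want 2p97 = l_99/l_97.
The conditional survival probability is l_99/l_97 = 1846/4883 = 0.378046.

0.378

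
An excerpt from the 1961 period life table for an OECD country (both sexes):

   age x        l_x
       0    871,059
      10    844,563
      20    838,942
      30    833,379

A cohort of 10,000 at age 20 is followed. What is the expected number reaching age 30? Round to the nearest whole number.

9934

The relevant probability is 833,379/838,942 = 0.993369.
Expected number = 10,000 × 0.993369 = 9934.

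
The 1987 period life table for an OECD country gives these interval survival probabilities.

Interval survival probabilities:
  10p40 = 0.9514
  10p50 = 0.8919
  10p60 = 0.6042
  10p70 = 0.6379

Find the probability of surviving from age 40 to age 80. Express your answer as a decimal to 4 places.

40p40 = 0.9514 × 0.8919 × 0.6042 × 0.6379.
= 0.327049.

0.3270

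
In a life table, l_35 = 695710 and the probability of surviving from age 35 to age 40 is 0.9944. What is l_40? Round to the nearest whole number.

691814

l_40 = l_35 × p = 695710 × 0.9944 = 691814.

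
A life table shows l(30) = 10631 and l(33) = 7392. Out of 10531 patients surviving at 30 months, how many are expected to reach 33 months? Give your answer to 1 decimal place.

The relevant probability is 7392/10631 = 0.695325.
Expected number = 10531 × 0.695325 = 7322.5.

7322.5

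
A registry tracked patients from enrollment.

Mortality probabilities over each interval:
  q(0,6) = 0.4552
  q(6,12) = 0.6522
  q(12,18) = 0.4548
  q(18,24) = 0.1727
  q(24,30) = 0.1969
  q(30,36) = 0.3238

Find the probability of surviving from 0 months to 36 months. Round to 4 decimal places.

Chaining the interval survival probabilities: (1 − 0.4552) × (1 − 0.6522) × (1 − 0.4548) × (1 − 0.1727) × (1 − 0.1969) × (1 − 0.3238).
= 0.5448 × 0.3478 × 0.5452 × 0.8273 × 0.8031 × 0.6762 = 0.046412.

0.0464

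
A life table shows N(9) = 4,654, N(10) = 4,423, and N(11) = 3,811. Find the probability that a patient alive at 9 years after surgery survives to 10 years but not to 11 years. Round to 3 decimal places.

This is the probability of reaching 10 but not 11, conditional on being alive at 9: (N(10) − N(11)) / N(9).
= (4,423 − 3,811) / 4,654 = 612 / 4,654 = 0.131500.

0.131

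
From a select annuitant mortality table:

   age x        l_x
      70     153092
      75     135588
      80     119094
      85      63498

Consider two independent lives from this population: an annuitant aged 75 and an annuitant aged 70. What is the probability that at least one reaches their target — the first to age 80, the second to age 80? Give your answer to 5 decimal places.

p₁ = l_80/l_75 = 119094/135588 = 0.878352; p₂ = l_80/l_70 = 119094/153092 = 0.777924.
P(at least one) = 1 − (1−p₁)(1−p₂) = 1 − 0.121648 × 0.222076 = 0.972985.

0.97298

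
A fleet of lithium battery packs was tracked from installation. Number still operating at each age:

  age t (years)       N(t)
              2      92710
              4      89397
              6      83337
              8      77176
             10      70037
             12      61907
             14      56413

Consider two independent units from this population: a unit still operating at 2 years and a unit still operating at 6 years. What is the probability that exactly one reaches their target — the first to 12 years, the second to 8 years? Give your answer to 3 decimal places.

0.357

p₁ = N(12)/N(2) = 61907/92710 = 0.667749; p₂ = N(8)/N(6) = 77176/83337 = 0.926071.
P(exactly one) = p₁(1−p₂) + (1−p₁)p₂ = 0.049366 + 0.307688 = 0.357054.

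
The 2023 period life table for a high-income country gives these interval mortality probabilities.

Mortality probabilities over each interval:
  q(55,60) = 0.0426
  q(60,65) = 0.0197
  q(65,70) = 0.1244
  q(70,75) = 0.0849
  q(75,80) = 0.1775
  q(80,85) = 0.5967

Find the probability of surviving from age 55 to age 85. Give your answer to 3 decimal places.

The overall survival probability is (1 − 0.0426) × (1 − 0.0197) × (1 − 0.1244) × (1 − 0.0849) × (1 − 0.1775) × (1 − 0.5967).
= 0.9574 × 0.9803 × 0.8756 × 0.9151 × 0.8225 × 0.4033 = 0.249454.

0.249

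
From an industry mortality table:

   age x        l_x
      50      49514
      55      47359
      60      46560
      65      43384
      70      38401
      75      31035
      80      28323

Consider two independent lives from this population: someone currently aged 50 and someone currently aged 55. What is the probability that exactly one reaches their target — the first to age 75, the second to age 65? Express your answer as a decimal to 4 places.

p₁ = l_75/l_50 = 31035/49514 = 0.626792; p₂ = l_65/l_55 = 43384/47359 = 0.916067.
P(exactly one) = p₁(1−p₂) + (1−p₁)p₂ = 0.052609 + 0.341884 = 0.394492.

0.3945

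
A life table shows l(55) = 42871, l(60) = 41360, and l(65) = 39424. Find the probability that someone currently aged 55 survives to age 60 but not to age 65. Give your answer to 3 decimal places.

This is the probability of reaching 60 but not 65, conditional on being alive at 55: (l(60) − l(65)) / l(55).
= (41360 − 39424) / 42871 = 1936 / 42871 = 0.045159.

0.045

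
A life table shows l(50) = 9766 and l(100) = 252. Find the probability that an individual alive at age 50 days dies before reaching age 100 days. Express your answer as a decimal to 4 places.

0.9742

P(die before 100 | alive at 50) = 1 − l(100)/l(50) = 1 − 252/9766 = (9514)/9766 = 0.974196.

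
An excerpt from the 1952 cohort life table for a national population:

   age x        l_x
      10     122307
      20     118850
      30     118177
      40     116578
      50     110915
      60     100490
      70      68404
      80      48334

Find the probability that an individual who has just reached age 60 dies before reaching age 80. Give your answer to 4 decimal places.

P(die before 80 | alive at 60) = 1 − l_80/l_60 = 1 − 48334/100490 = (52156)/100490 = 0.519017.

0.5190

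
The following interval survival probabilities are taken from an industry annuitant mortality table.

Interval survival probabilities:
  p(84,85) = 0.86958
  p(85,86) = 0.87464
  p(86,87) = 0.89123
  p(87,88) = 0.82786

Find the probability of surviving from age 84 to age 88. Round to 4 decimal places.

0.5612

Chaining the interval survival probabilities: 0.86958 × 0.87464 × 0.89123 × 0.82786.
= 0.561159.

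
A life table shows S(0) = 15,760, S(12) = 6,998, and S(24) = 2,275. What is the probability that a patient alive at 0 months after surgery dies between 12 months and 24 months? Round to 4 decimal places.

This is the probability of reaching 12 but not 24, conditional on being alive at 0: (S(12) − S(24)) / S(0).
= (6,998 − 2,275) / 15,760 = 4,723 / 15,760 = 0.299683.

0.2997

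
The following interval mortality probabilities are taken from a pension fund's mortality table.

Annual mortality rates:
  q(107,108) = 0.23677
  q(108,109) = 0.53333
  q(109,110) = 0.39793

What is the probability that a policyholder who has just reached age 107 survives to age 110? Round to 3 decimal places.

The overall survival probability is (1 − 0.23677) × (1 − 0.53333) × (1 − 0.39793).
= 0.76323 × 0.46667 × 0.60207 = 0.214443.

0.214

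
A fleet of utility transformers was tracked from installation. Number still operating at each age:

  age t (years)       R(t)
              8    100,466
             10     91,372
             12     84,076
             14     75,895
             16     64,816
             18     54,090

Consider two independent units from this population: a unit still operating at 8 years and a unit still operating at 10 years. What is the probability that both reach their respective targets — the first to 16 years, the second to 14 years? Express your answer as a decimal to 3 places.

p₁ = R(16)/R(8) = 64,816/100,466 = 0.645154; p₂ = R(14)/R(10) = 75,895/91,372 = 0.830616.
P(both) = p₁ × p₂ = 0.645154 × 0.830616 = 0.535875.

0.536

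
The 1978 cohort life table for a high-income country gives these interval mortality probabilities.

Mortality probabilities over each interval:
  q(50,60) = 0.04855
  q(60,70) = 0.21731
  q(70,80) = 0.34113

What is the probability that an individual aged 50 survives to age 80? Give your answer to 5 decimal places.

0.49065

Chaining the interval survival probabilities: (1 − 0.04855) × (1 − 0.21731) × (1 − 0.34113).
= 0.95145 × 0.78269 × 0.65887 = 0.490654.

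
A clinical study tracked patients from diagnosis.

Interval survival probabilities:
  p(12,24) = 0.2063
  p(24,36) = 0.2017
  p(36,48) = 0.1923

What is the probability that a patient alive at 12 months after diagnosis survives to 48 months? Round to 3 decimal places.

0.008

The overall survival probability is 0.2063 × 0.2017 × 0.1923.
= 0.008002.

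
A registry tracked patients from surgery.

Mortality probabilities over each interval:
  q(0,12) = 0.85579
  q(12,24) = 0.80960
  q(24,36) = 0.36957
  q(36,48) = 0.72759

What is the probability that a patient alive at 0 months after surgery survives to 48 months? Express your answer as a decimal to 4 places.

The overall survival probability is (1 − 0.85579) × (1 − 0.80960) × (1 − 0.36957) × (1 − 0.72759).
= 0.14421 × 0.19040 × 0.63043 × 0.27241 = 0.004715.

0.0047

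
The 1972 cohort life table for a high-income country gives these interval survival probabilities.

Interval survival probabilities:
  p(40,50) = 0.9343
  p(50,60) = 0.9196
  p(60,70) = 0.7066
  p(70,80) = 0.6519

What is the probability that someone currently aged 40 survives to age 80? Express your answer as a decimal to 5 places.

Survival from 40 to 80 is the product of surviving each interval: 0.9343 × 0.9196 × 0.7066 × 0.6519.
= 0.395767.

0.39577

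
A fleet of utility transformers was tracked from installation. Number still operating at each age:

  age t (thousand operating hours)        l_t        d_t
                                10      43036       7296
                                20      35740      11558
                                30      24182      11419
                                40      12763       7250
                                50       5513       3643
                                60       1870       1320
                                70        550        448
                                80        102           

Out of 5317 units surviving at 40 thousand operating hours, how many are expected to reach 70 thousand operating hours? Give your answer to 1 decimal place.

The relevant probability is 550/12763 = 0.043093.
Expected number = 5317 × 0.043093 = 229.1.

229.1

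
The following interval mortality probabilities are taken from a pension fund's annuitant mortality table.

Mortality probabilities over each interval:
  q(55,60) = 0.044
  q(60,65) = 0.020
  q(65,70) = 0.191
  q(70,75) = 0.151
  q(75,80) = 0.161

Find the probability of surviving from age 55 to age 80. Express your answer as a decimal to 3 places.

0.540

P(survive 55→80) = (1 − 0.044) × (1 − 0.020) × (1 − 0.191) × (1 − 0.151) × (1 − 0.161).
= 0.956 × 0.980 × 0.809 × 0.849 × 0.839 = 0.539886.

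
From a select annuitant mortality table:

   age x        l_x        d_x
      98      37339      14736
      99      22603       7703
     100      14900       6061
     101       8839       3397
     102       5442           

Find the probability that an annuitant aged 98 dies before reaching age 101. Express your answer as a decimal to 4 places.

P(die before 101 | alive at 98) = 1 − l_101/l_98 = 1 − 8839/37339 = (28500)/37339 = 0.763277.

0.7633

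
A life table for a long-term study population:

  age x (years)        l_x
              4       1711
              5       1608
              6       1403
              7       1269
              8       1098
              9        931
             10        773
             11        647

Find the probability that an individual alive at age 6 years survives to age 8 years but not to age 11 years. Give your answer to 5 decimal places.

This is the probability of reaching 8 but not 11, conditional on being alive at 6: (l_8 − l_11) / l_6.
= (1098 − 647) / 1403 = 451 / 1403 = 0.321454.

0.32145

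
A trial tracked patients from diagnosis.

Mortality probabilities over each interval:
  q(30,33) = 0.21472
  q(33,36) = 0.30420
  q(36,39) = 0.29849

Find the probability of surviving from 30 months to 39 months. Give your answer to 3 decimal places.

P(survive 30→39) = (1 − 0.21472) × (1 − 0.30420) × (1 − 0.29849).
= 0.78528 × 0.69580 × 0.70151 = 0.383304.

0.383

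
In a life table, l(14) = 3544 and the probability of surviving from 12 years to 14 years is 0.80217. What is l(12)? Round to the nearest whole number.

4418

l(12) = l(14) / p = 3544 / 0.80217 = 4418.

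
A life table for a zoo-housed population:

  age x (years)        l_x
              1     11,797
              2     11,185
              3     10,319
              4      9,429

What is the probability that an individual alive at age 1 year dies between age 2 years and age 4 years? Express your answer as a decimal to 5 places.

0.14885

This is the probability of reaching 2 but not 4, conditional on being alive at 1: (l_2 − l_4) / l_1.
= (11,185 − 9,429) / 11,797 = 1,756 / 11,797 = 0.148851.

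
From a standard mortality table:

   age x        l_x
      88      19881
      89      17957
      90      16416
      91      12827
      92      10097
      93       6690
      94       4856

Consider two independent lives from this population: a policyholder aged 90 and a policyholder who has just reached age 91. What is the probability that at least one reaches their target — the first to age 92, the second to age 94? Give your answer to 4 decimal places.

0.7608

p₁ = l_92/l_90 = 10097/16416 = 0.615071; p₂ = l_94/l_91 = 4856/12827 = 0.378576.
P(at least one) = 1 − (1−p₁)(1−p₂) = 1 − 0.384929 × 0.621424 = 0.760796.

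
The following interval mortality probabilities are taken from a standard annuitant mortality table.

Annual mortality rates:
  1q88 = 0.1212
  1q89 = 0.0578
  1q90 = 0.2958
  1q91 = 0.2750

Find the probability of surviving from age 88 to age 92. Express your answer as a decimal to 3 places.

0.423

The overall survival probability is (1 − 0.1212) × (1 − 0.0578) × (1 − 0.2958) × (1 − 0.2750).
= 0.8788 × 0.9422 × 0.7042 × 0.7250 = 0.422734.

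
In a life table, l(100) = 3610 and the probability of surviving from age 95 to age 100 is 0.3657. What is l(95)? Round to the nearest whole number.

l(95) = l(100) / p = 3610 / 0.3657 = 9871.

9871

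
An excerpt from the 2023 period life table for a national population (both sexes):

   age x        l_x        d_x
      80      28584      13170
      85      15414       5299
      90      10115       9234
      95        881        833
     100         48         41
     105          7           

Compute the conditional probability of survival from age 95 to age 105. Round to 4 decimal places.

We want 10p95 = l_105/l_95.
The conditional survival probability is l_105/l_95 = 7/881 = 0.007946.

0.0079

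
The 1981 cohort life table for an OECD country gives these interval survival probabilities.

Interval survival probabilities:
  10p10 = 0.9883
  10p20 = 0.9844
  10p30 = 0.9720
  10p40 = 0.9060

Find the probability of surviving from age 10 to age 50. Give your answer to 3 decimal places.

40p10 = 0.9883 × 0.9844 × 0.9720 × 0.9060.
= 0.856751.

0.857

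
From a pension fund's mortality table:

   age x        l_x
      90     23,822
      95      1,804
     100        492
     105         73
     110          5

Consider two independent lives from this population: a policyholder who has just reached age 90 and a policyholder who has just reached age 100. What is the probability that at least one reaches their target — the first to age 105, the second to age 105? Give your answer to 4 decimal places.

p₁ = l_105/l_90 = 73/23,822 = 0.003064; p₂ = l_105/l_100 = 73/492 = 0.148374.
P(at least one) = 1 − (1−p₁)(1−p₂) = 1 − 0.996936 × 0.851626 = 0.150983.

0.1510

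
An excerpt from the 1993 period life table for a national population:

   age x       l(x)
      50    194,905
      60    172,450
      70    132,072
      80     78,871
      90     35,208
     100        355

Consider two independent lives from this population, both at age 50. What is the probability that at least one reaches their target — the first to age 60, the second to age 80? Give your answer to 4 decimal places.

p₁ = l(60)/l(50) = 172,450/194,905 = 0.884790; p₂ = l(80)/l(50) = 78,871/194,905 = 0.404664.
P(at least one) = 1 − (1−p₁)(1−p₂) = 1 − 0.115210 × 0.595336 = 0.931411.

0.9314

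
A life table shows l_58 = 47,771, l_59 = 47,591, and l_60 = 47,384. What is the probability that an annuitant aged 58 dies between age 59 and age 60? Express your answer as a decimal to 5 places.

This is the probability of reaching 59 but not 60, conditional on being alive at 58: (l_59 − l_60) / l_58.
= (47,591 − 47,384) / 47,771 = 207 / 47,771 = 0.004333.

0.00433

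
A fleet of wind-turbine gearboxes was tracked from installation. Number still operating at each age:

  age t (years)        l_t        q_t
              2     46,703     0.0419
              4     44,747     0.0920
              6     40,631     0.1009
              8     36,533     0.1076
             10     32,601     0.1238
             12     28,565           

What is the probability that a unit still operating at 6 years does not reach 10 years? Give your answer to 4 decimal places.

P(fail before 10 | operational at 6) = 1 − l_10/l_6 = 1 − 32,601/40,631 = (8,030)/40,631 = 0.197632.

0.1976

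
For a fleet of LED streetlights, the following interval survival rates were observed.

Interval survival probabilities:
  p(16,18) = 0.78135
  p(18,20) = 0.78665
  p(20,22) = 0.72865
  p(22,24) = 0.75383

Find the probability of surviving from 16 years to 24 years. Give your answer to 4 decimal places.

0.3376

Chaining the interval survival probabilities: 0.78135 × 0.78665 × 0.72865 × 0.75383.
= 0.337613.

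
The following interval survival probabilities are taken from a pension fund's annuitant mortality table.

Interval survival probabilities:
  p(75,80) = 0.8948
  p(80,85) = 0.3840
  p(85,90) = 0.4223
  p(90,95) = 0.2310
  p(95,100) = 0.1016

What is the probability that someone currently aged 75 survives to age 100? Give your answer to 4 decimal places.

Survival from 75 to 100 is the product of surviving each interval: 0.8948 × 0.3840 × 0.4223 × 0.2310 × 0.1016.
= 0.003406.

0.0034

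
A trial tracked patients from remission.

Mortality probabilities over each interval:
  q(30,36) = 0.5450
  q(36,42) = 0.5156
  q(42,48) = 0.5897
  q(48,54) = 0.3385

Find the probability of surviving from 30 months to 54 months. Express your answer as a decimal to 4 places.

0.0598

P(survive 30→54) = (1 − 0.5450) × (1 − 0.5156) × (1 − 0.5897) × (1 − 0.3385).
= 0.4550 × 0.4844 × 0.4103 × 0.6615 = 0.059820.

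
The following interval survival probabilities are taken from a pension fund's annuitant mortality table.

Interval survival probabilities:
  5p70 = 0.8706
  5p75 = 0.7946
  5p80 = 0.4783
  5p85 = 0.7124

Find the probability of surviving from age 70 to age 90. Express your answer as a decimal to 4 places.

Survival from 70 to 90 is the product of surviving each interval: 0.8706 × 0.7946 × 0.4783 × 0.7124.
= 0.235717.

0.2357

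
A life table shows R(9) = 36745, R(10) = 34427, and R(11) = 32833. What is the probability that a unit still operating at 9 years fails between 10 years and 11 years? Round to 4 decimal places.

0.0434

This is the probability of reaching 10 but not 11, conditional on being operational at 9: (R(10) − R(11)) / R(9).
= (34427 − 32833) / 36745 = 1594 / 36745 = 0.043380.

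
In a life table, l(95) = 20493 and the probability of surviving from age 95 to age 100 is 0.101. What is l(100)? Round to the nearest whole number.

2070

l(100) = l(95) × p = 20493 × 0.101 = 2070.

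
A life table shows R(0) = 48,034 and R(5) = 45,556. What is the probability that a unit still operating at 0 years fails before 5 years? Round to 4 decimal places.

0.0516

P(fail before 5 | operational at 0) = 1 − R(5)/R(0) = 1 − 45,556/48,034 = (2,478)/48,034 = 0.051588.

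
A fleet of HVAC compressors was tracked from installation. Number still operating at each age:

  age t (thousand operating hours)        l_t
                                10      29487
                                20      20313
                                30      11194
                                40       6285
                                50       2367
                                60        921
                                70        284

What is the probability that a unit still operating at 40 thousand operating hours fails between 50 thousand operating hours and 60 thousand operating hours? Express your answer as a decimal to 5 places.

0.23007

This is the probability of reaching 50 but not 60, conditional on being operational at 40: (l_50 − l_60) / l_40.
= (2367 − 921) / 6285 = 1446 / 6285 = 0.230072.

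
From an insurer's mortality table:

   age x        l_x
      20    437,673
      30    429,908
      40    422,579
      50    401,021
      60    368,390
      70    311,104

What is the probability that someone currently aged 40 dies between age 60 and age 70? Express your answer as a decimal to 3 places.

This is the probability of reaching 60 but not 70, conditional on being alive at 40: (l_60 − l_70) / l_40.
= (368,390 − 311,104) / 422,579 = 57,286 / 422,579 = 0.135563.

0.136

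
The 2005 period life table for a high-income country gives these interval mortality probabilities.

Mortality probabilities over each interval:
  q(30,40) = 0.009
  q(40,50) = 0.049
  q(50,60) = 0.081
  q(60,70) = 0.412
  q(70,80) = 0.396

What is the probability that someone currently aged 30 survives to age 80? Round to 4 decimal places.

Chaining the interval survival probabilities: (1 − 0.009) × (1 − 0.049) × (1 − 0.081) × (1 − 0.412) × (1 − 0.396).
= 0.991 × 0.951 × 0.919 × 0.588 × 0.604 = 0.307598.

0.3076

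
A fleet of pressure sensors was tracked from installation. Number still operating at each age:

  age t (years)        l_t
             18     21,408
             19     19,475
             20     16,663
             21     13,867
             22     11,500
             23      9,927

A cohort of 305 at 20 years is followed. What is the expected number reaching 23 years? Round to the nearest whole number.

The relevant probability is 9,927/16,663 = 0.595751.
Expected number = 305 × 0.595751 = 182.

182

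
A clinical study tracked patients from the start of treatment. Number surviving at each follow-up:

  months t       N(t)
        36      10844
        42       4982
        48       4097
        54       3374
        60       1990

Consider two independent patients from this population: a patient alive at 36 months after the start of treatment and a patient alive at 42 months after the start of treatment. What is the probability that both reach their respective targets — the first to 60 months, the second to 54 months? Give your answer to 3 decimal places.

p₁ = N(60)/N(36) = 1990/10844 = 0.183512; p₂ = N(54)/N(42) = 3374/4982 = 0.677238.
P(both) = p₁ × p₂ = 0.183512 × 0.677238 = 0.124281.

0.124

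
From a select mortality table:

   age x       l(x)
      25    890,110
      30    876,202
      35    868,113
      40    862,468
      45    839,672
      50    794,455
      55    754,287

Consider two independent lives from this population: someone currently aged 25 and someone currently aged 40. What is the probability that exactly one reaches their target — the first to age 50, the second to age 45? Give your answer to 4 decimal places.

0.1282

p₁ = l(50)/l(25) = 794,455/890,110 = 0.892536; p₂ = l(45)/l(40) = 839,672/862,468 = 0.973569.
P(exactly one) = p₁(1−p₂) + (1−p₁)p₂ = 0.023591 + 0.104624 = 0.128214.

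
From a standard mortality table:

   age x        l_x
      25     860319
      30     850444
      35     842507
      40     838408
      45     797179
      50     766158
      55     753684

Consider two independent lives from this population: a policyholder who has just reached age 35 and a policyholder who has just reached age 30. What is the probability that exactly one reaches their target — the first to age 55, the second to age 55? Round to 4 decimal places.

0.1952

p₁ = l_55/l_35 = 753684/842507 = 0.894573; p₂ = l_55/l_30 = 753684/850444 = 0.886224.
P(exactly one) = p₁(1−p₂) + (1−p₁)p₂ = 0.101781 + 0.093432 = 0.195213.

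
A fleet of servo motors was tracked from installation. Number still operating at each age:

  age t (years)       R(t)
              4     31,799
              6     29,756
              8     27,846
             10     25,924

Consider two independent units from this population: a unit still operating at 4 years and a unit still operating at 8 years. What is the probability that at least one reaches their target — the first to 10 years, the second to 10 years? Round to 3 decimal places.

p₁ = R(10)/R(4) = 25,924/31,799 = 0.815246; p₂ = R(10)/R(8) = 25,924/27,846 = 0.930978.
P(at least one) = 1 − (1−p₁)(1−p₂) = 1 − 0.184754 × 0.069022 = 0.987248.

0.987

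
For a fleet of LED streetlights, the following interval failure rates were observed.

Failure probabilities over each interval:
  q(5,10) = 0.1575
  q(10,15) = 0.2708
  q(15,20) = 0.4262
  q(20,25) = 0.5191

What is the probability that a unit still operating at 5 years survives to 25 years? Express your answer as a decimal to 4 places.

0.1695

Survival from 5 to 25 is the product of surviving each interval: (1 − 0.1575) × (1 − 0.2708) × (1 − 0.4262) × (1 − 0.5191).
= 0.8425 × 0.7292 × 0.5738 × 0.4809 = 0.169524.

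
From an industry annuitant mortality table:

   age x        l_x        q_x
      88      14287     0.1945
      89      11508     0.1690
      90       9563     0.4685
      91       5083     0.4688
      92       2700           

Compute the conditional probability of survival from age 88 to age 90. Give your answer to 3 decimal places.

We want 2p88 = l_90/l_88.
The conditional survival probability is l_90/l_88 = 9563/14287 = 0.669350.

0.669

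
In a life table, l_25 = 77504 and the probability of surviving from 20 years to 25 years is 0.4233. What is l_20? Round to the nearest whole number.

183095

l_20 = l_25 / p = 77504 / 0.4233 = 183095.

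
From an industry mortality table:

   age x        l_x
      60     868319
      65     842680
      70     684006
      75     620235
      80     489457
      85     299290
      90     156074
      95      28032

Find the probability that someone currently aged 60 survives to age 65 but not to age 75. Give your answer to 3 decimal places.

0.256

We want 5|10q60 = (l_65 − l_75)/l_60.
This is the probability of reaching 65 but not 75, conditional on being alive at 60: (l_65 − l_75) / l_60.
= (842680 − 620235) / 868319 = 222445 / 868319 = 0.256179.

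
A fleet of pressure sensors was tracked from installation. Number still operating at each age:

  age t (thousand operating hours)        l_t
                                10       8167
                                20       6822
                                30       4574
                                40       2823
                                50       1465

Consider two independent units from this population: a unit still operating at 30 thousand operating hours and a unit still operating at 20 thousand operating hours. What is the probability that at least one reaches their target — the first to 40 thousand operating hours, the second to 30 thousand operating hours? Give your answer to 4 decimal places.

0.8739

p₁ = l_40/l_30 = 2823/4574 = 0.617184; p₂ = l_30/l_20 = 4574/6822 = 0.670478.
P(at least one) = 1 − (1−p₁)(1−p₂) = 1 − 0.382816 × 0.329522 = 0.873854.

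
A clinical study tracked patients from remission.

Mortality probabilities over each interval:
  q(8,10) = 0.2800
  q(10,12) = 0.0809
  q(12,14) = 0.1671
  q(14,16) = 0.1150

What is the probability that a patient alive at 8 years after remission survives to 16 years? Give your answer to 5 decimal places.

Chaining the interval survival probabilities: (1 − 0.2800) × (1 − 0.0809) × (1 − 0.1671) × (1 − 0.1150).
= 0.7200 × 0.9191 × 0.8329 × 0.8850 = 0.487788.

0.48779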